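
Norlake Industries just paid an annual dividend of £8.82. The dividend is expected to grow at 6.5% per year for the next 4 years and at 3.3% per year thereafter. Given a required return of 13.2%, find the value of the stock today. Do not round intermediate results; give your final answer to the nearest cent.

D_1 = 9.39330
D_2 = 10.00386
D_3 = 10.65412
D_4 = 11.34663
Terminal value at year 4: TV = D_4×(1+g_2)/(r−g_2) = 11.72107/0.099 = 118.39467
P_0 = D_1/(1+r)^1 + D_2/(1+r)^2 + D_3/(1+r)^3 + D_4/(1+r)^4 + TV/(1+r)^4
    = 8.29797 + 7.80683 + 7.34477 + 6.91005 + 72.10185 = 102.46148

£102.46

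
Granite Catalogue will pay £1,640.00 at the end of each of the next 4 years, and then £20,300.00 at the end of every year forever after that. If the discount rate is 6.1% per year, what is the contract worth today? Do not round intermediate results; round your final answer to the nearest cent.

PV of 4-year annuity: £1,640.00 × [1 − (1+0.061)^−4] / 0.061 = 5669.78469
Perpetuity value at year 4: £20,300.00 / 0.061 = 332786.88525
PV of perpetuity: 332786.88525 / (1+0.061)^4 = 262606.01373
Total PV = 5669.78469 + 262606.01373 = 268275.79842

£268275.80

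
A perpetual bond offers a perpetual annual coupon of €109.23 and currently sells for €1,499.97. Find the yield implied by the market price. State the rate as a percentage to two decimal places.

P = C/r ⇒ r = C/P = €109.23/€1,499.97 = 0.072821

7.28%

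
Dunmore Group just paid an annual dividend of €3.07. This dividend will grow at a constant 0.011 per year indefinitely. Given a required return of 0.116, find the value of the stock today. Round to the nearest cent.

€29.56

D₁ = D₀ × (1 + g) = €3.07 × 1.011 = €3.1038
Growing perpetuity: P = D₁ / (r − g) = €3.1038 / (0.116 − 0.011) = €29.56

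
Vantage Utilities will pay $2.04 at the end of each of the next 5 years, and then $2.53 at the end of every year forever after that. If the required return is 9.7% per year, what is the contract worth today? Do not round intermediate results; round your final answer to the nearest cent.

$24.21

PV of 5-year annuity: $2.04 × [1 − (1+0.097)^−5] / 0.097 = 7.79284
Perpetuity value at year 5: $2.53 / 0.097 = 26.08247
PV of perpetuity: 26.08247 / (1+0.097)^5 = 16.41783
Total PV = 7.79284 + 16.41783 = 24.21066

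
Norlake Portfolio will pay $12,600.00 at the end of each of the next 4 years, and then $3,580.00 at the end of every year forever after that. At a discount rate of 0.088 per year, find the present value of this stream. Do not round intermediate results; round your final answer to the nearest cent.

PV of 4-year annuity: $12,600.00 × [1 − (1+0.088)^−4] / 0.088 = 41000.31400
Perpetuity value at year 4: $3,580.00 / 0.088 = 40681.81818
PV of perpetuity: 40681.81818 / (1+0.088)^4 = 29032.52262
Total PV = 41000.31400 + 29032.52262 = 70032.83661

$70032.84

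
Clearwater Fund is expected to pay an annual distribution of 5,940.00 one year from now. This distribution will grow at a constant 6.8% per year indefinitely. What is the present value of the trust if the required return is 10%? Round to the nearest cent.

Growing perpetuity: P = D₁ / (r − g) = 5,940.0000 / (0.1 − 0.068) = 185,625.00

185625.00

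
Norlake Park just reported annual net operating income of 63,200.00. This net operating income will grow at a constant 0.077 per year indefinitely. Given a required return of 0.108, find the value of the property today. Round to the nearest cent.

2195690.32

D₁ = D₀ × (1 + g) = 63,200.00 × 1.077 = 68,066.4000
Growing perpetuity: P = D₁ / (r − g) = 68,066.4000 / (0.108 − 0.077) = 2,195,690.32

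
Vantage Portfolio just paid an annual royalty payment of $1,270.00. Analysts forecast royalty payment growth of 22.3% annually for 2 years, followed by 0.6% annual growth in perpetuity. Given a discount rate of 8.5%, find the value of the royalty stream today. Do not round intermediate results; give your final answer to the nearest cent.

$23593.06

D_1 = 1553.21000
D_2 = 1899.57583
Terminal value at year 2: TV = D_2×(1+g_2)/(r−g_2) = 1910.97328/0.079 = 24189.53525
P_0 = D_1/(1+r)^1 + D_2/(1+r)^2 + TV/(1+r)^2
    = 1431.52995 + 1613.60473 + 20547.92861 = 23593.06329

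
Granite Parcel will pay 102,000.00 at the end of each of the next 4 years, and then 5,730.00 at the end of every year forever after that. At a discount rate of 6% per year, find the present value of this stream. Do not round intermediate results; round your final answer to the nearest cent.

429085.72

PV of 4-year annuity: 102,000.00 × [1 − (1+0.06)^−4] / 0.06 = 353440.77250
Perpetuity value at year 4: 5,730.00 / 0.06 = 95500.00000
PV of perpetuity: 95500.00000 / (1+0.06)^4 = 75644.94484
Total PV = 353440.77250 + 75644.94484 = 429085.71733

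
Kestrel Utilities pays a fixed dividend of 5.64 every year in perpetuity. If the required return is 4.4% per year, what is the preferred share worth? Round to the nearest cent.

Level perpetuity: PV = C / r = 5.64 / 0.044 = 128.18

128.18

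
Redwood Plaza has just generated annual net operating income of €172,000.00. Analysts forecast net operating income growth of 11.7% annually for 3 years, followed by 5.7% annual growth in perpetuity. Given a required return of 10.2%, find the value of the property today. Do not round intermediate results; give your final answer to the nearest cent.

D_1 = 192124.00000
D_2 = 214602.50800
D_3 = 239711.00144
Terminal value at year 3: TV = D_3×(1+g_2)/(r−g_2) = 253374.52852/0.045 = 5630545.07817
P_0 = D_1/(1+r)^1 + D_2/(1+r)^2 + D_3/(1+r)^3 + TV/(1+r)^3
    = 174341.19782 + 176714.26313 + 179119.62969 + 4207321.07952 = 4737496.17016

€4737496.17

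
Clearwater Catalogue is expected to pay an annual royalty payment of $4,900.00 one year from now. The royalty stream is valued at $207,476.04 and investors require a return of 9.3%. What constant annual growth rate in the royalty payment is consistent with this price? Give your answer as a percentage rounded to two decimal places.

P = D₁/(r−g) ⇒ g = r − D₁/P = 0.093 − $4,900.00/$207,476.04 = 0.069383

6.94%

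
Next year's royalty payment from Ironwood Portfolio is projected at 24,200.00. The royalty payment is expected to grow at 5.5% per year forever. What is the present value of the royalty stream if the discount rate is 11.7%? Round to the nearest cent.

Growing perpetuity: P = D₁ / (r − g) = 24,200.0000 / (0.117 − 0.055) = 390,322.58

390322.58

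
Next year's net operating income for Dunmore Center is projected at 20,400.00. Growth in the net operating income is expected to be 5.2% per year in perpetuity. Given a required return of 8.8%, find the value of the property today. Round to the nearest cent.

Growing perpetuity: P = D₁ / (r − g) = 20,400.0000 / (0.088 − 0.052) = 566,666.67

566666.67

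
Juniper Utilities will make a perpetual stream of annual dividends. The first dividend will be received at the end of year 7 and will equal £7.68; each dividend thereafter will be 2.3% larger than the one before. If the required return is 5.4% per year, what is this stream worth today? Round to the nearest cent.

£180.70

Value at end of year 6: C₁ / (r − g) = £7.68 / (0.054 − 0.023) = £247.7419
Discount to today: PV = £247.7419 / (1 + 0.054)^6 = £247.7419 / 1.371020 = £180.70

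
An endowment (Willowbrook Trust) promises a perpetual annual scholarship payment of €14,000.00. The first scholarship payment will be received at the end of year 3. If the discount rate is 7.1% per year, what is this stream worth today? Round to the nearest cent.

Value at end of year 2: C / r = €14,000.00 / 0.071 = €197,183.0986
Discount to today: PV = €197,183.0986 / (1 + 0.071)^2 = €197,183.0986 / 1.147041 = €171,905.89

€171905.89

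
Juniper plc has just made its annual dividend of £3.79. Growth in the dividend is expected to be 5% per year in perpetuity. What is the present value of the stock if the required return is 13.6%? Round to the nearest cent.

D₁ = D₀ × (1 + g) = £3.79 × 1.05 = £3.9795
Growing perpetuity: P = D₁ / (r − g) = £3.9795 / (0.136 − 0.05) = £46.27

£46.27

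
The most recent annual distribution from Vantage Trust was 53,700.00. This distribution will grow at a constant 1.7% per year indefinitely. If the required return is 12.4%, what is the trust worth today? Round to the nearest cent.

510400.93

D₁ = D₀ × (1 + g) = 53,700.00 × 1.017 = 54,612.9000
Growing perpetuity: P = D₁ / (r − g) = 54,612.9000 / (0.124 − 0.017) = 510,400.93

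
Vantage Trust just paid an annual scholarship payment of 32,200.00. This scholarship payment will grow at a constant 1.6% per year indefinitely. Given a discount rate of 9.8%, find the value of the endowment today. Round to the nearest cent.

D₁ = D₀ × (1 + g) = 32,200.00 × 1.016 = 32,715.2000
Growing perpetuity: P = D₁ / (r − g) = 32,715.2000 / (0.098 − 0.016) = 398,965.85

398965.85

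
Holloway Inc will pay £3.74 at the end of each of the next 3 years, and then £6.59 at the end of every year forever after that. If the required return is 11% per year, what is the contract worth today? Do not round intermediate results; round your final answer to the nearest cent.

PV of 3-year annuity: £3.74 × [1 − (1+0.11)^−3] / 0.11 = 9.13949
Perpetuity value at year 3: £6.59 / 0.11 = 59.90909
PV of perpetuity: 59.90909 / (1+0.11)^3 = 43.80501
Total PV = 9.13949 + 43.80501 = 52.94450

£52.94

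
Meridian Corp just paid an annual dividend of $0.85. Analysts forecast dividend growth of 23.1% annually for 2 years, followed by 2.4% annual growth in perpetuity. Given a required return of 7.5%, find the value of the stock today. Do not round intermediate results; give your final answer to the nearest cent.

D_1 = 1.04635
D_2 = 1.28806
Terminal value at year 2: TV = D_2×(1+g_2)/(r−g_2) = 1.31897/0.051 = 25.86216
P_0 = D_1/(1+r)^1 + D_2/(1+r)^2 + TV/(1+r)^2
    = 0.97335 + 1.11460 + 22.37937 = 24.46732

$24.47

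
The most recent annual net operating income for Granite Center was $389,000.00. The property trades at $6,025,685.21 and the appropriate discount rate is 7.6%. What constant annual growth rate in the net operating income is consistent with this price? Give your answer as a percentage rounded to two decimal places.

1.07%

P = D₀(1+g)/(r−g) ⇒ P(r−g) = D₀(1+g) ⇒ g(P+D₀) = P·r − D₀
g = (P·r − D₀)/(P + D₀) = ($6,025,685.21×0.076 − $389,000.00) / ($6,025,685.21 + $389,000.00) = 0.010749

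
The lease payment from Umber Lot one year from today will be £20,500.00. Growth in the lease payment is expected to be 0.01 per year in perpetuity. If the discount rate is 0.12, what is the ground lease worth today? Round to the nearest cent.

Growing perpetuity: P = D₁ / (r − g) = £20,500.0000 / (0.12 − 0.01) = £186,363.64

£186363.64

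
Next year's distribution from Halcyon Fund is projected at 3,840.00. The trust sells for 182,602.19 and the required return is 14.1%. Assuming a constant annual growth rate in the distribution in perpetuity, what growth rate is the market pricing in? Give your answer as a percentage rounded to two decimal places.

12.00%

P = D₁/(r−g) ⇒ g = r − D₁/P = 0.141 − 3,840.00/182,602.19 = 0.119971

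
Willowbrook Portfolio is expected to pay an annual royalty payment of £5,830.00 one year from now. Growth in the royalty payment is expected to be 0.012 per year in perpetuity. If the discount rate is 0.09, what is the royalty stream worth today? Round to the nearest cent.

£74743.59

Growing perpetuity: P = D₁ / (r − g) = £5,830.0000 / (0.09 − 0.012) = £74,743.59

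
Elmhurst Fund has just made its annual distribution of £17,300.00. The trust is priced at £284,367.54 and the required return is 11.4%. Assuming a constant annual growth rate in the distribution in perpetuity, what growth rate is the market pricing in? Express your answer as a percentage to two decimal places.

5.01%

P = D₀(1+g)/(r−g) ⇒ P(r−g) = D₀(1+g) ⇒ g(P+D₀) = P·r − D₀
g = (P·r − D₀)/(P + D₀) = (£284,367.54×0.114 − £17,300.00) / (£284,367.54 + £17,300.00) = 0.050114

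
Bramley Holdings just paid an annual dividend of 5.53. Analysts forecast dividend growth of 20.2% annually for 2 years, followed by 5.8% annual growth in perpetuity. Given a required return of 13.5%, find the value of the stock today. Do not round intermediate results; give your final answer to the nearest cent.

D_1 = 6.64706
D_2 = 7.98977
Terminal value at year 2: TV = D_2×(1+g_2)/(r−g_2) = 8.45317/0.077 = 109.78146
P_0 = D_1/(1+r)^1 + D_2/(1+r)^2 + TV/(1+r)^2
    = 5.85644 + 6.20215 + 85.21917 = 97.27776

97.28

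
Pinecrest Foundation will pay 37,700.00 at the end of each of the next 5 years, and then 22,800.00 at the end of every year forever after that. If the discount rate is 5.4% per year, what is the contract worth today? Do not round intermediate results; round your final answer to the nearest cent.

PV of 5-year annuity: 37,700.00 × [1 − (1+0.054)^−5] / 0.054 = 161432.15581
Perpetuity value at year 5: 22,800.00 / 0.054 = 422222.22222
PV of perpetuity: 422222.22222 / (1+0.054)^5 = 324592.16513
Total PV = 161432.15581 + 324592.16513 = 486024.32094

486024.32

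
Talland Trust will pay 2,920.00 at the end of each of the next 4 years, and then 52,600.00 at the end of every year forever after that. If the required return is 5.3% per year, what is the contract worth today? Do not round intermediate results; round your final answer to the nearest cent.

PV of 4-year annuity: 2,920.00 × [1 − (1+0.053)^−4] / 0.053 = 10282.42528
Perpetuity value at year 4: 52,600.00 / 0.053 = 992452.83019
PV of perpetuity: 992452.83019 / (1+0.053)^4 = 807228.31992
Total PV = 10282.42528 + 807228.31992 = 817510.74520

817510.75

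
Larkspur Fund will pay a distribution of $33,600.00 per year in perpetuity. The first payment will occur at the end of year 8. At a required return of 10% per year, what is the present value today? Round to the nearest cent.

$172421.13

Value at end of year 7: C / r = $33,600.00 / 0.1 = $336,000.0000
Discount to today: PV = $336,000.0000 / (1 + 0.1)^7 = $336,000.0000 / 1.948717 = $172,421.13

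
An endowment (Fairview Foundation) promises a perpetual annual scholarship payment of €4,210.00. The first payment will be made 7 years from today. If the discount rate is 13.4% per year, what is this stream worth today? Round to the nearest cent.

€14774.03

Value at end of year 6: C / r = €4,210.00 / 0.134 = €31,417.9104
Discount to today: PV = €31,417.9104 / (1 + 0.134)^6 = €31,417.9104 / 2.126563 = €14,774.03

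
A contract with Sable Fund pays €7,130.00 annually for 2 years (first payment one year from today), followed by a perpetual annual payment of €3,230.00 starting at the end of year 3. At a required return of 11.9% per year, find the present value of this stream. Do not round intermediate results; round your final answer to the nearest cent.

PV of 2-year annuity: €7,130.00 × [1 − (1+0.119)^−2] / 0.119 = 12065.91644
Perpetuity value at year 2: €3,230.00 / 0.119 = 27142.85714
PV of perpetuity: 27142.85714 / (1+0.119)^2 = 21676.81084
Total PV = 12065.91644 + 21676.81084 = 33742.72729

€33742.73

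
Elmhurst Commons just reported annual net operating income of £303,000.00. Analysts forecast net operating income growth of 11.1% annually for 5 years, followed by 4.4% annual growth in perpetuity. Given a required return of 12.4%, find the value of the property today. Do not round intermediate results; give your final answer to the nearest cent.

D_1 = 336633.00000
D_2 = 373999.26300
D_3 = 415513.18119
D_4 = 461635.14431
D_5 = 512876.64532
Terminal value at year 5: TV = D_5×(1+g_2)/(r−g_2) = 535443.21772/0.08 = 6693040.22147
P_0 = D_1/(1+r)^1 + D_2/(1+r)^2 + D_3/(1+r)^3 + D_4/(1+r)^4 + D_5/(1+r)^5 + TV/(1+r)^5
    = 299495.55160 + 296031.63508 + 292607.78165 + 289223.52795 + 285878.41597 + 3730713.32839 = 5193950.24063

£5193950.24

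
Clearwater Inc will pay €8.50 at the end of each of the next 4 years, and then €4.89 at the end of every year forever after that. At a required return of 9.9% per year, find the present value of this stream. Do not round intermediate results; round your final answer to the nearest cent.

PV of 4-year annuity: €8.50 × [1 − (1+0.099)^−4] / 0.099 = 27.00229
Perpetuity value at year 4: €4.89 / 0.099 = 49.39394
PV of perpetuity: 49.39394 / (1+0.099)^4 = 33.85968
Total PV = 27.00229 + 33.85968 = 60.86197

€60.86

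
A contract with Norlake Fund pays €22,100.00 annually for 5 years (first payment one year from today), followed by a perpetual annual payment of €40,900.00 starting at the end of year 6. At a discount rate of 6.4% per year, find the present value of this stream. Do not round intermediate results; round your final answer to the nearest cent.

PV of 5-year annuity: €22,100.00 × [1 − (1+0.064)^−5] / 0.064 = 92088.91097
Perpetuity value at year 5: €40,900.00 / 0.064 = 639062.50000
PV of perpetuity: 639062.50000 / (1+0.064)^5 = 468635.51092
Total PV = 92088.91097 + 468635.51092 = 560724.42189

€560724.42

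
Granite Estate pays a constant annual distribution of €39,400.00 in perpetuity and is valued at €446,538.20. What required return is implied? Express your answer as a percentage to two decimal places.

P = C/r ⇒ r = C/P = €39,400.00/€446,538.20 = 0.088234

8.82%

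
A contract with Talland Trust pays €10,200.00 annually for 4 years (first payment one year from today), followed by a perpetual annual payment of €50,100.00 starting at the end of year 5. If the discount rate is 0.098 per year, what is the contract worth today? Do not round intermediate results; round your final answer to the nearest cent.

PV of 4-year annuity: €10,200.00 × [1 − (1+0.098)^−4] / 0.098 = 32473.10643
Perpetuity value at year 4: €50,100.00 / 0.098 = 511224.48980
PV of perpetuity: 511224.48980 / (1+0.098)^4 = 351724.23176
Total PV = 32473.10643 + 351724.23176 = 384197.33819

€384197.34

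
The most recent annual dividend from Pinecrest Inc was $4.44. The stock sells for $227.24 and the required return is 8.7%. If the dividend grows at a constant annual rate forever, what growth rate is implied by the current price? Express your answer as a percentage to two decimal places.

6.62%

P = D₀(1+g)/(r−g) ⇒ P(r−g) = D₀(1+g) ⇒ g(P+D₀) = P·r − D₀
g = (P·r − D₀)/(P + D₀) = ($227.24×0.087 − $4.44) / ($227.24 + $4.44) = 0.066168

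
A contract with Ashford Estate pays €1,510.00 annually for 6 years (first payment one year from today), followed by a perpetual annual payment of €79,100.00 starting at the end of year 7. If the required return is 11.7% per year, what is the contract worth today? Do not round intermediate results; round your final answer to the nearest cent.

PV of 6-year annuity: €1,510.00 × [1 − (1+0.117)^−6] / 0.117 = 6261.33387
Perpetuity value at year 6: €79,100.00 / 0.117 = 676068.37607
PV of perpetuity: 676068.37607 / (1+0.117)^6 = 348073.99916
Total PV = 6261.33387 + 348073.99916 = 354335.33303

€354335.33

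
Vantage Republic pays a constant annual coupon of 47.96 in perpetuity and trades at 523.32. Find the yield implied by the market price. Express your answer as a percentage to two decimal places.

P = C/r ⇒ r = C/P = 47.96/523.32 = 0.091646

9.16%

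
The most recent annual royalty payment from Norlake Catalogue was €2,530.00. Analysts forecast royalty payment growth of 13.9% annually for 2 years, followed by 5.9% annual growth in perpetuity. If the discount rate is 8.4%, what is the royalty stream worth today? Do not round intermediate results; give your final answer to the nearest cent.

D_1 = 2881.67000
D_2 = 3282.22213
Terminal value at year 2: TV = D_2×(1+g_2)/(r−g_2) = 3475.87324/0.025 = 139034.92943
P_0 = D_1/(1+r)^1 + D_2/(1+r)^2 + TV/(1+r)^2
    = 2658.36716 + 2793.24741 + 118321.96034 = 123773.57491

€123773.57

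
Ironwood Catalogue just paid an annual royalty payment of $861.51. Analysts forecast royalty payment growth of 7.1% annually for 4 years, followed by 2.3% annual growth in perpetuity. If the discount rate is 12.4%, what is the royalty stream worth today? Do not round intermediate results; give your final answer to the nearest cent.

$10251.47

D_1 = 922.67721
D_2 = 988.18729
D_3 = 1058.34859
D_4 = 1133.49134
Terminal value at year 4: TV = D_4×(1+g_2)/(r−g_2) = 1159.56164/0.101 = 11480.80832
P_0 = D_1/(1+r)^1 + D_2/(1+r)^2 + D_3/(1+r)^3 + D_4/(1+r)^4 + TV/(1+r)^4
    = 820.88720 + 782.17988 + 745.29774 + 710.15469 + 7192.95298 = 10251.47249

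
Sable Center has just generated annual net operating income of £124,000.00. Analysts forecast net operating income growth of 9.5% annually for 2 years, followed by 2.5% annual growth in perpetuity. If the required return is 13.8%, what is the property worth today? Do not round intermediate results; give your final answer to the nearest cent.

D_1 = 135780.00000
D_2 = 148679.10000
Terminal value at year 2: TV = D_2×(1+g_2)/(r−g_2) = 152396.07750/0.113 = 1348637.85398
P_0 = D_1/(1+r)^1 + D_2/(1+r)^2 + TV/(1+r)^2
    = 119314.58699 + 114806.21508 + 1041383.80934 = 1275504.61141

£1275504.61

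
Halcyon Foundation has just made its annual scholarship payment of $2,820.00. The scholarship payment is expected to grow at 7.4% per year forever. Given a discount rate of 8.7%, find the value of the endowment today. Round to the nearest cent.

$232975.38

D₁ = D₀ × (1 + g) = $2,820.00 × 1.074 = $3,028.6800
Growing perpetuity: P = D₁ / (r − g) = $3,028.6800 / (0.087 − 0.074) = $232,975.38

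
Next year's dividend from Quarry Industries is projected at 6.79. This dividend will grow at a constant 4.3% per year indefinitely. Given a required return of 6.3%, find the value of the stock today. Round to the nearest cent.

Growing perpetuity: P = D₁ / (r − g) = 6.7900 / (0.063 − 0.043) = 339.50

339.50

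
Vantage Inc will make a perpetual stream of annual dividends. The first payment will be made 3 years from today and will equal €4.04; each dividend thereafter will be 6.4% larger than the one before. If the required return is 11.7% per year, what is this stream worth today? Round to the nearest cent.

€61.09

Value at end of year 2: C₁ / (r − g) = €4.04 / (0.117 − 0.064) = €76.2264
Discount to today: PV = €76.2264 / (1 + 0.117)^2 = €76.2264 / 1.247689 = €61.09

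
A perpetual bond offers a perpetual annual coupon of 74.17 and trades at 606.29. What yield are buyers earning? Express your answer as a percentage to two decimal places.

12.23%

P = C/r ⇒ r = C/P = 74.17/606.29 = 0.122334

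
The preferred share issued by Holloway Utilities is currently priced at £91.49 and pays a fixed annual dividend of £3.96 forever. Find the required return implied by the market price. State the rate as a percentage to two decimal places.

P = C/r ⇒ r = C/P = £3.96/£91.49 = 0.043283

4.33%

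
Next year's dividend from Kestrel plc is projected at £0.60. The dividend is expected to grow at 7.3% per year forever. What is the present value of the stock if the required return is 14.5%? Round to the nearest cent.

Growing perpetuity: P = D₁ / (r − g) = £0.6000 / (0.145 − 0.073) = £8.33

£8.33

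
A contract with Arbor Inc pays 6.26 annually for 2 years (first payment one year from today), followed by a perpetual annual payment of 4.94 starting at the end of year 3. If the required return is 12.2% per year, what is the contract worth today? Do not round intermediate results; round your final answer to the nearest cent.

42.72

PV of 2-year annuity: 6.26 × [1 − (1+0.122)^−2] / 0.122 = 10.55198
Perpetuity value at year 2: 4.94 / 0.122 = 40.49180
PV of perpetuity: 40.49180 / (1+0.122)^2 = 32.16484
Total PV = 10.55198 + 32.16484 = 42.71682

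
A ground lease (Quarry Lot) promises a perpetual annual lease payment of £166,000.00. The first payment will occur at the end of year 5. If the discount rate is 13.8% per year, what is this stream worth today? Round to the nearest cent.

£717232.49

Value at end of year 4: C / r = £166,000.00 / 0.138 = £1,202,898.5507
Discount to today: PV = £1,202,898.5507 / (1 + 0.138)^4 = £1,202,898.5507 / 1.677139 = £717,232.49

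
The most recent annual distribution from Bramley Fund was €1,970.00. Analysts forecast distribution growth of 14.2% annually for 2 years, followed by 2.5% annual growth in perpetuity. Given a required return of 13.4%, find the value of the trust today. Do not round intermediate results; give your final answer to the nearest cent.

€22769.32

D_1 = 2249.74000
D_2 = 2569.20308
Terminal value at year 2: TV = D_2×(1+g_2)/(r−g_2) = 2633.43316/0.109 = 24159.93722
P_0 = D_1/(1+r)^1 + D_2/(1+r)^2 + TV/(1+r)^2
    = 1983.89771 + 1997.89346 + 18787.53023 = 22769.32139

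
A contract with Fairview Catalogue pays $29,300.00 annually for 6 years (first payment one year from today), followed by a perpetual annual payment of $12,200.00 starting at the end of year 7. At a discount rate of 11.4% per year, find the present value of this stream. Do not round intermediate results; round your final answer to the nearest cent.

$178533.73

PV of 6-year annuity: $29,300.00 × [1 − (1+0.114)^−6] / 0.114 = 122539.42543
Perpetuity value at year 6: $12,200.00 / 0.114 = 107017.54386
PV of perpetuity: 107017.54386 / (1+0.114)^6 = 55994.30187
Total PV = 122539.42543 + 55994.30187 = 178533.72730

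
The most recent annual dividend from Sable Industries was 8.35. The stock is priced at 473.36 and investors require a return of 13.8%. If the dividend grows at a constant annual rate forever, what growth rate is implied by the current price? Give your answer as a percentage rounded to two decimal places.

P = D₀(1+g)/(r−g) ⇒ P(r−g) = D₀(1+g) ⇒ g(P+D₀) = P·r − D₀
g = (P·r − D₀)/(P + D₀) = (473.36×0.138 − 8.35) / (473.36 + 8.35) = 0.118274

11.83%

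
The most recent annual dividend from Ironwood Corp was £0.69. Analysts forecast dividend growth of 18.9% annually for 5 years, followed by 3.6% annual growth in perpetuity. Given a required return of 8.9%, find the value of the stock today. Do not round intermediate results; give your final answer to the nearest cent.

£25.45

D_1 = 0.82041
D_2 = 0.97547
D_3 = 1.15983
D_4 = 1.37904
D_5 = 1.63968
Terminal value at year 5: TV = D_5×(1+g_2)/(r−g_2) = 1.69871/0.053 = 32.05105
P_0 = D_1/(1+r)^1 + D_2/(1+r)^2 + D_3/(1+r)^3 + D_4/(1+r)^4 + D_5/(1+r)^5 + TV/(1+r)^5
    = 0.75336 + 0.82254 + 0.89807 + 0.98054 + 1.07058 + 20.92680 = 25.45189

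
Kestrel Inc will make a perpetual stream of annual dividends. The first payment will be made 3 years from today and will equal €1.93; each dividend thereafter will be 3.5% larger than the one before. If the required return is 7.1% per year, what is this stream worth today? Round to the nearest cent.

Value at end of year 2: C₁ / (r − g) = €1.93 / (0.071 − 0.035) = €53.6111
Discount to today: PV = €53.6111 / (1 + 0.071)^2 = €53.6111 / 1.147041 = €46.74

€46.74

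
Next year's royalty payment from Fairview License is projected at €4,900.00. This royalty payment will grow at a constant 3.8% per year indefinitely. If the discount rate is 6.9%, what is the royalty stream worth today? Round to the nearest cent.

€158064.52

Growing perpetuity: P = D₁ / (r − g) = €4,900.0000 / (0.069 − 0.038) = €158,064.52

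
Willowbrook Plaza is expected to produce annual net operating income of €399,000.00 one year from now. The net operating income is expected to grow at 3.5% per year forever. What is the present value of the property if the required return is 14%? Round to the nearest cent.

Growing perpetuity: P = D₁ / (r − g) = €399,000.0000 / (0.14 − 0.035) = €3,800,000.00

€3800000.00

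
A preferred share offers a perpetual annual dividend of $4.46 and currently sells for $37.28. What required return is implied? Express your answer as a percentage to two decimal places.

P = C/r ⇒ r = C/P = $4.46/$37.28 = 0.119635

11.96%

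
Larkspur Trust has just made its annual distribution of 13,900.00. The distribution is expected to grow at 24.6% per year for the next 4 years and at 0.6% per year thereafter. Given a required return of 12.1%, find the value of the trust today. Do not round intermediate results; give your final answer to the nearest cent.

258520.69

D_1 = 17319.40000
D_2 = 21579.97240
D_3 = 26888.64561
D_4 = 33503.25243
Terminal value at year 4: TV = D_4×(1+g_2)/(r−g_2) = 33704.27195/0.115 = 293080.62561
P_0 = D_1/(1+r)^1 + D_2/(1+r)^2 + D_3/(1+r)^3 + D_4/(1+r)^4 + TV/(1+r)^4
    = 15449.95540 + 17172.74257 + 19087.63358 + 21216.04946 + 185594.31092 = 258520.69194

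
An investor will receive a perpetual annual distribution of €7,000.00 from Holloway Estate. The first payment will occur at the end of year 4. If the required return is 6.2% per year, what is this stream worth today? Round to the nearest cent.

Value at end of year 3: C / r = €7,000.00 / 0.062 = €112,903.2258
Discount to today: PV = €112,903.2258 / (1 + 0.062)^3 = €112,903.2258 / 1.197770 = €94,261.16

€94261.16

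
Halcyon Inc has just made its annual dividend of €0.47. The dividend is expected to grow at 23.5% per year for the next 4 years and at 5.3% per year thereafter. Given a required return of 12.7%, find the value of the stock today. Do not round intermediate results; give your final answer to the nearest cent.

D_1 = 0.58045
D_2 = 0.71686
D_3 = 0.88532
D_4 = 1.09337
Terminal value at year 4: TV = D_4×(1+g_2)/(r−g_2) = 1.15131/0.074 = 15.55831
P_0 = D_1/(1+r)^1 + D_2/(1+r)^2 + D_3/(1+r)^3 + D_4/(1+r)^4 + TV/(1+r)^4
    = 0.51504 + 0.56440 + 0.61848 + 0.67775 + 9.64421 = 12.01988

€12.02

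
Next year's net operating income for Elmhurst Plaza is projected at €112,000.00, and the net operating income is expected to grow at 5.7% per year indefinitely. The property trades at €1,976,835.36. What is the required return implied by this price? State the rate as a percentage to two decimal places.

P = D₁/(r − g) ⇒ r = D₁/P + g = €112,000.0000/€1,976,835.36 + 0.057 = 0.056656 + 0.057 = 0.113656

11.37%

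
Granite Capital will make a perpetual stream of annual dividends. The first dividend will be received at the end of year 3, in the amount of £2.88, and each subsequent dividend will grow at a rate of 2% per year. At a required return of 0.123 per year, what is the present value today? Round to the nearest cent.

£22.17

Value at end of year 2: C₁ / (r − g) = £2.88 / (0.123 − 0.02) = £27.9612
Discount to today: PV = £27.9612 / (1 + 0.123)^2 = £27.9612 / 1.261129 = £22.17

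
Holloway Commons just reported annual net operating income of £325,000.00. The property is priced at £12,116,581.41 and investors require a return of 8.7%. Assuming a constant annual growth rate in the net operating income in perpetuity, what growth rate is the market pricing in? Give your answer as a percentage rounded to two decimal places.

5.86%

P = D₀(1+g)/(r−g) ⇒ P(r−g) = D₀(1+g) ⇒ g(P+D₀) = P·r − D₀
g = (P·r − D₀)/(P + D₀) = (£12,116,581.41×0.087 − £325,000.00) / (£12,116,581.41 + £325,000.00) = 0.058605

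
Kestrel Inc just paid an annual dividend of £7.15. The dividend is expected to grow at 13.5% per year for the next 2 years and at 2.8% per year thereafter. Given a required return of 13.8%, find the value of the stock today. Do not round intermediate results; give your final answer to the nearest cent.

D_1 = 8.11525
D_2 = 9.21081
Terminal value at year 2: TV = D_2×(1+g_2)/(r−g_2) = 9.46871/0.11 = 86.07919
P_0 = D_1/(1+r)^1 + D_2/(1+r)^2 + TV/(1+r)^2
    = 7.13115 + 7.11235 + 66.46816 = 80.71167

£80.71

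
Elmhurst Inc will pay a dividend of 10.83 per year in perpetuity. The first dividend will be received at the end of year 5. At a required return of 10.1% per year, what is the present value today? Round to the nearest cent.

72.97

Value at end of year 4: C / r = 10.83 / 0.101 = 107.2277
Discount to today: PV = 107.2277 / (1 + 0.101)^4 = 107.2277 / 1.469431 = 72.97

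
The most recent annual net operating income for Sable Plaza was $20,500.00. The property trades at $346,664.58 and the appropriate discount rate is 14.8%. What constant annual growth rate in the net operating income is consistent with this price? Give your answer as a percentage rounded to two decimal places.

8.39%

P = D₀(1+g)/(r−g) ⇒ P(r−g) = D₀(1+g) ⇒ g(P+D₀) = P·r − D₀
g = (P·r − D₀)/(P + D₀) = ($346,664.58×0.148 − $20,500.00) / ($346,664.58 + $20,500.00) = 0.083903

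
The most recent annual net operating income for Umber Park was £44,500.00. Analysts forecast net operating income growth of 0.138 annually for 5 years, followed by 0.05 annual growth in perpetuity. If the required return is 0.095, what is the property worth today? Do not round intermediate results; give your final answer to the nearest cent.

D_1 = 50641.00000
D_2 = 57629.45800
D_3 = 65582.32320
D_4 = 74632.68381
D_5 = 84931.99417
Terminal value at year 5: TV = D_5×(1+g_2)/(r−g_2) = 89178.59388/0.045 = 1981746.53067
P_0 = D_1/(1+r)^1 + D_2/(1+r)^2 + D_3/(1+r)^3 + D_4/(1+r)^4 + D_5/(1+r)^5 + TV/(1+r)^5
    = 46247.48858 + 48063.60001 + 49951.02905 + 51912.57631 + 53951.15237 + 1258860.22186 = 1508986.06817

£1508986.07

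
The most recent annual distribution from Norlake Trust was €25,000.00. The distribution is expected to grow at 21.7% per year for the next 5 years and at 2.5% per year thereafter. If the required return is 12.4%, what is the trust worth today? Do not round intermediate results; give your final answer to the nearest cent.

D_1 = 30425.00000
D_2 = 37027.22500
D_3 = 45062.13283
D_4 = 54840.61565
D_5 = 66741.02924
Terminal value at year 5: TV = D_5×(1+g_2)/(r−g_2) = 68409.55497/0.099 = 691005.60581
P_0 = D_1/(1+r)^1 + D_2/(1+r)^2 + D_3/(1+r)^3 + D_4/(1+r)^4 + D_5/(1+r)^5 + TV/(1+r)^5
    = 27068.50534 + 29308.15925 + 31733.12260 + 34358.72794 + 37201.57643 + 385167.83678 = 544837.92834

€544837.93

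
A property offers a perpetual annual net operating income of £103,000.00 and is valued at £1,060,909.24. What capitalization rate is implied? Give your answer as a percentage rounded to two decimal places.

P = C/r ⇒ r = C/P = £103,000.00/£1,060,909.24 = 0.097087

9.71%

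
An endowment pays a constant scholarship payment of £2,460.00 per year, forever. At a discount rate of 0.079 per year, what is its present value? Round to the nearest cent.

£31139.24

Level perpetuity: PV = C / r = £2,460.00 / 0.079 = £31,139.24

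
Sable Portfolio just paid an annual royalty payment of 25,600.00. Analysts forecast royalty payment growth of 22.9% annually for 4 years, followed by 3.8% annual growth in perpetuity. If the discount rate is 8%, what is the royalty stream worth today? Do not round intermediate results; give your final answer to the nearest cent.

D_1 = 31462.40000
D_2 = 38667.28960
D_3 = 47522.09892
D_4 = 58404.65957
Terminal value at year 4: TV = D_4×(1+g_2)/(r−g_2) = 60624.03663/0.042 = 1443429.44368
P_0 = D_1/(1+r)^1 + D_2/(1+r)^2 + D_3/(1+r)^3 + D_4/(1+r)^4 + TV/(1+r)^4
    = 29131.85185 + 33150.96845 + 37724.57428 + 42929.16833 + 1060963.73151 = 1203900.29442

1203900.29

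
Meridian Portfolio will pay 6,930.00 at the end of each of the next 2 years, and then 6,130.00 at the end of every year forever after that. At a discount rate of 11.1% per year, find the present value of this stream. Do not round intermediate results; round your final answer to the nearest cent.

56593.43

PV of 2-year annuity: 6,930.00 × [1 − (1+0.111)^−2] / 0.111 = 11852.04659
Perpetuity value at year 2: 6,130.00 / 0.111 = 55225.22523
PV of perpetuity: 55225.22523 / (1+0.111)^2 = 44741.38026
Total PV = 11852.04659 + 44741.38026 = 56593.42685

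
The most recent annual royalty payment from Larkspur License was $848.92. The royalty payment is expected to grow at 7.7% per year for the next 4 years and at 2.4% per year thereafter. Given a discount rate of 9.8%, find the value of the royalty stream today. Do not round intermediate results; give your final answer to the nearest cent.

D_1 = 914.28684
D_2 = 984.68693
D_3 = 1060.50782
D_4 = 1142.16692
Terminal value at year 4: TV = D_4×(1+g_2)/(r−g_2) = 1169.57893/0.074 = 15805.12065
P_0 = D_1/(1+r)^1 + D_2/(1+r)^2 + D_3/(1+r)^3 + D_4/(1+r)^4 + TV/(1+r)^4
    = 832.68383 + 816.75818 + 801.13712 + 785.81483 + 10873.97813 = 14110.37207

$14110.37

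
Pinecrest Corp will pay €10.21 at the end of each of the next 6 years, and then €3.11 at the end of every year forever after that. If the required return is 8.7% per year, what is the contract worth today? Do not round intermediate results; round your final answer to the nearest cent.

€67.88

PV of 6-year annuity: €10.21 × [1 − (1+0.087)^−6] / 0.087 = 46.21381
Perpetuity value at year 6: €3.11 / 0.087 = 35.74713
PV of perpetuity: 35.74713 / (1+0.087)^6 = 21.67025
Total PV = 46.21381 + 21.67025 = 67.88405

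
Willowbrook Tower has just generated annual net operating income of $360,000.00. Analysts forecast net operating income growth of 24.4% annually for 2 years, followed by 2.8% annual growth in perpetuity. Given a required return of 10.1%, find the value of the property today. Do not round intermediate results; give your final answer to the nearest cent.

$7338350.94

D_1 = 447840.00000
D_2 = 557112.96000
Terminal value at year 2: TV = D_2×(1+g_2)/(r−g_2) = 572712.12288/0.073 = 7845371.54630
P_0 = D_1/(1+r)^1 + D_2/(1+r)^2 + TV/(1+r)^2
    = 406757.49319 + 459587.93962 + 6472005.50594 = 7338350.93875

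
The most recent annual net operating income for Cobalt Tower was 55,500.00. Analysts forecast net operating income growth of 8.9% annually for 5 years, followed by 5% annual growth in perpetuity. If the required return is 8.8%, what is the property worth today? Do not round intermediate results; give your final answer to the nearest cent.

D_1 = 60439.50000
D_2 = 65818.61550
D_3 = 71676.47228
D_4 = 78055.67831
D_5 = 85002.63368
Terminal value at year 5: TV = D_5×(1+g_2)/(r−g_2) = 89252.76537/0.038 = 2348756.98332
P_0 = D_1/(1+r)^1 + D_2/(1+r)^2 + D_3/(1+r)^3 + D_4/(1+r)^4 + D_5/(1+r)^5 + TV/(1+r)^5
    = 55551.01103 + 55602.06894 + 55653.17379 + 55704.32560 + 55755.52443 + 1540613.17503 = 1818879.27882

1818879.28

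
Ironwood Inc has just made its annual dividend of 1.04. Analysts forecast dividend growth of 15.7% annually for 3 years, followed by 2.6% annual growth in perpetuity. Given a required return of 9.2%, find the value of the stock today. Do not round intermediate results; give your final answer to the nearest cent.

22.74

D_1 = 1.20328
D_2 = 1.39219
D_3 = 1.61077
Terminal value at year 3: TV = D_3×(1+g_2)/(r−g_2) = 1.65265/0.066 = 25.04015
P_0 = D_1/(1+r)^1 + D_2/(1+r)^2 + D_3/(1+r)^3 + TV/(1+r)^3
    = 1.10190 + 1.16749 + 1.23699 + 19.22954 = 22.73593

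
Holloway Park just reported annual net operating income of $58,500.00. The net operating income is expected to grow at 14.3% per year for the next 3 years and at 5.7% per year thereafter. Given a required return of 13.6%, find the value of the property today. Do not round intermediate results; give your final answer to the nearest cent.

D_1 = 66865.50000
D_2 = 76427.26650
D_3 = 87356.36561
Terminal value at year 3: TV = D_3×(1+g_2)/(r−g_2) = 92335.67845/0.079 = 1168806.05632
P_0 = D_1/(1+r)^1 + D_2/(1+r)^2 + D_3/(1+r)^3 + TV/(1+r)^3
    = 58860.47535 + 59223.17194 + 59588.10346 + 797273.73870 = 974945.48946

$974945.49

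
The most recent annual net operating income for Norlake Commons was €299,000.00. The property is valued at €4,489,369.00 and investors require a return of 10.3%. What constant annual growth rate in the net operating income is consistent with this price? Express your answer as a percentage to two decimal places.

P = D₀(1+g)/(r−g) ⇒ P(r−g) = D₀(1+g) ⇒ g(P+D₀) = P·r − D₀
g = (P·r − D₀)/(P + D₀) = (€4,489,369.00×0.103 − €299,000.00) / (€4,489,369.00 + €299,000.00) = 0.034125

3.41%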